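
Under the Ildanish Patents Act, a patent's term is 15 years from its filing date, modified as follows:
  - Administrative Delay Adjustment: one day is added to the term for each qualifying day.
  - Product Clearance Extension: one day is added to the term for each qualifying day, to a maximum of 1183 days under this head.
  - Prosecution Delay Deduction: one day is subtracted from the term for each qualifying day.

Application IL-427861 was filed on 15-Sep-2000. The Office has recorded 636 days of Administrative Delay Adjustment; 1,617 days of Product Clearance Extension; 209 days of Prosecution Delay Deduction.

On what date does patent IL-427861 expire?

February 11, 2020

Base term: filing date + 15 years → 15 September 2015.
Administrative Delay Adjustment: +636 days → 12 June 2017.
Product Clearance Extension: 1617 days claimed exceeds the 1183-day cap, so +1183 days → 7 September 2020.
Prosecution Delay Deduction: −209 days → 11 February 2020.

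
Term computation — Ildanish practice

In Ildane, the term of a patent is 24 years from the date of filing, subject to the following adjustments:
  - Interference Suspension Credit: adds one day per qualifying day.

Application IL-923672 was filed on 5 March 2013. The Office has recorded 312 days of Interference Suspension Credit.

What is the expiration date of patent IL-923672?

Base term: filing date + 24 years → 5 March 2037.
Interference Suspension Credit: +312 days → 11 January 2038.

January 11, 2038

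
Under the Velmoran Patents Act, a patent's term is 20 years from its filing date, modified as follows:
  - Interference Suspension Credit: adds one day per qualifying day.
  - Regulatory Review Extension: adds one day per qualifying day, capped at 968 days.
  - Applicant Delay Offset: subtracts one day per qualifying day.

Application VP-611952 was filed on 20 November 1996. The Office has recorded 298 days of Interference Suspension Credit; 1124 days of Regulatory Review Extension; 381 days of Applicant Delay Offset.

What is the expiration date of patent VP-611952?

Base term: filing date + 20 years → 20 November 2016.
Interference Suspension Credit: +298 days → 14 September 2017.
Regulatory Review Extension: 1124 days claimed exceeds the 968-day cap, so +968 days → 9 May 2020.
Applicant Delay Offset: −381 days → 24 April 2019.

2019-04-24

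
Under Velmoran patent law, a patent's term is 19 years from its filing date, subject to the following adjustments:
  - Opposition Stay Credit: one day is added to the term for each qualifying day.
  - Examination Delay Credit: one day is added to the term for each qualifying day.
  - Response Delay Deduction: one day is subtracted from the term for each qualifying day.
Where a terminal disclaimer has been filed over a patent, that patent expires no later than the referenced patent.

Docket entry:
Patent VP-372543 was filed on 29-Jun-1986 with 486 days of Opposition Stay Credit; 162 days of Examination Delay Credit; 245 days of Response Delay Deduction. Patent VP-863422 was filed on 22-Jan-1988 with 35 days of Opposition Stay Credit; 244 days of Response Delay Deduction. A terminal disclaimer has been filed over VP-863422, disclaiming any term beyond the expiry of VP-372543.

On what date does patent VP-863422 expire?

Natural term of VP-863422:
  Base: filing + 19 years → 22 January 2007.
  Opposition Stay Credit: +35 days → 26 February 2007.
  Response Delay Deduction: −244 days → 27 June 2006.
Expiry of referenced patent VP-372543:
  Base: filing + 19 years → 29 June 2005.
  Opposition Stay Credit: +486 days → 28 October 2006.
  Examination Delay Credit: +162 days → 8 April 2007.
  Response Delay Deduction: −245 days → 6 August 2006.
Terminal disclaimer: VP-863422 expires on the earlier of 27 June 2006 and 6 August 2006.

June 27, 2006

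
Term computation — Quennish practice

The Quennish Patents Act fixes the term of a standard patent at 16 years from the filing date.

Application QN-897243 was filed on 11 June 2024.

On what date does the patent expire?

June 11, 2040

Filing date + 16 years → 11 June 2040.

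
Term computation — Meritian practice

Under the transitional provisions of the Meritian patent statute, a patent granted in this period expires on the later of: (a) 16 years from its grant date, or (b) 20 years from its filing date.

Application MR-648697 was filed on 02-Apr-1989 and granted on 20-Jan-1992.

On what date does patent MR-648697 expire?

2009-04-02

(a) grant + 16 years → 20 January 2008.
(b) filing + 20 years → 2 April 2009.
Later of the two: 2 April 2009.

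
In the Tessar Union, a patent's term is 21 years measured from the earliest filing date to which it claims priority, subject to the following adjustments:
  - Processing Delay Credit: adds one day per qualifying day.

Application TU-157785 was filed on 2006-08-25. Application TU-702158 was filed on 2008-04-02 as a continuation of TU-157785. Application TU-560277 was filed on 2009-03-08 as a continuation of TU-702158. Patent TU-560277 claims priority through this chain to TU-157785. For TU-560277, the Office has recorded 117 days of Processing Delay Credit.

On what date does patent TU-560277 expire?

Earliest priority filing: 25 August 2006.
Base term: 25 August 2006 + 21 years → 25 August 2027.
Processing Delay Credit: +117 days → 20 December 2027.

December 20, 2027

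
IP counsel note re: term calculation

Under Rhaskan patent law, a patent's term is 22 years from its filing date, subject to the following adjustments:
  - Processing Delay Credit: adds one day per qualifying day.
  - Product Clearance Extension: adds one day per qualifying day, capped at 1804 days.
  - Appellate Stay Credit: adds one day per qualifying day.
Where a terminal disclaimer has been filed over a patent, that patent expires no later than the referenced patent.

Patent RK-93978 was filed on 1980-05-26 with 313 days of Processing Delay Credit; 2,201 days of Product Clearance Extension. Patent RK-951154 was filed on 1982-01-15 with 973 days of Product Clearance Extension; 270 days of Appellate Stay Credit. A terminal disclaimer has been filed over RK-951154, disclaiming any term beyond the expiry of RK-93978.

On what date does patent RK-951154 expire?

2007-06-11

Natural term of RK-951154:
  Base: filing + 22 years → 15 January 2004.
  Product Clearance Extension: 973 days (within the 1804-day cap) → +973 days → 14 September 2006.
  Appellate Stay Credit: +270 days → 11 June 2007.
Expiry of referenced patent RK-93978:
  Base: filing + 22 years → 26 May 2002.
  Processing Delay Credit: +313 days → 4 April 2003.
  Product Clearance Extension: 2201 days claimed exceeds the 1804-day cap, so +1804 days → 12 March 2008.
Terminal disclaimer: RK-951154 expires on the earlier of 11 June 2007 and 12 March 2008.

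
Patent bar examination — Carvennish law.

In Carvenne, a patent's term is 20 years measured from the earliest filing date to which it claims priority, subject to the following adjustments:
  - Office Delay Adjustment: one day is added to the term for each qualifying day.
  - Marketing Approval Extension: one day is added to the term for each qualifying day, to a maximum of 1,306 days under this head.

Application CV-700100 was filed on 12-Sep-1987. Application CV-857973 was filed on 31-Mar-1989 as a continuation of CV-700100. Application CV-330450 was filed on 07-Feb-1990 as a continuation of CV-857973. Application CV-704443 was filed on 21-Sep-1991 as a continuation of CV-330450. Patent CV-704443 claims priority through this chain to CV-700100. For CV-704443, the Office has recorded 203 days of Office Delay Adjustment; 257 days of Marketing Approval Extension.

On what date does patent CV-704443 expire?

Earliest priority filing: 12 September 1987.
Base term: 12 September 1987 + 20 years → 12 September 2007.
Office Delay Adjustment: +203 days → 2 April 2008.
Marketing Approval Extension: 257 days (within the 1306-day cap) → +257 days → 15 December 2008.

December 15, 2008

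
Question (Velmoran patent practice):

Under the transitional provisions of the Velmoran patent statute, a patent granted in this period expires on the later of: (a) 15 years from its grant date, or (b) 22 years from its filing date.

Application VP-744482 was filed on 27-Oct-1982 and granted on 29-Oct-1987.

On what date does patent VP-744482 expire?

October 27, 2004

(a) grant + 15 years → 29 October 2002.
(b) filing + 22 years → 27 October 2004.
Later of the two: 27 October 2004.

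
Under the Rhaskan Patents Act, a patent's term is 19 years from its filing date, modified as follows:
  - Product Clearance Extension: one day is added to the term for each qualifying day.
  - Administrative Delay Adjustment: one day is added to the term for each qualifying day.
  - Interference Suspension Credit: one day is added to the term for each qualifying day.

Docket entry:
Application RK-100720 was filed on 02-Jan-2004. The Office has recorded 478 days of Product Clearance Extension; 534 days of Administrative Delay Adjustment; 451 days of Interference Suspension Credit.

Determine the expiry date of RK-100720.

Base term: filing date + 19 years → 2 January 2023.
Product Clearance Extension: +478 days → 24 April 2024.
Administrative Delay Adjustment: +534 days → 10 October 2025.
Interference Suspension Credit: +451 days → 4 January 2027.

2027-01-04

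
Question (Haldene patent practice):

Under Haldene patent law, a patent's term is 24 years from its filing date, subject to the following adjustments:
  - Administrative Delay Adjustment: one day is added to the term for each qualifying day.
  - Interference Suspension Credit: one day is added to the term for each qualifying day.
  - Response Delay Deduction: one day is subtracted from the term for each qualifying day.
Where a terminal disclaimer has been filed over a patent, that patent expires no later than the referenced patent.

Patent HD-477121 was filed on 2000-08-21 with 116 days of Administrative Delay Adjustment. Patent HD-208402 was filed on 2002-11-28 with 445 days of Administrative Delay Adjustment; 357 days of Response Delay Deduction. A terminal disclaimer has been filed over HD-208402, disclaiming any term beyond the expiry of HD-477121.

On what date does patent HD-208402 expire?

2024-12-15

Natural term of HD-208402:
  Base: filing + 24 years → 28 November 2026.
  Administrative Delay Adjustment: +445 days → 16 February 2028.
  Response Delay Deduction: −357 days → 24 February 2027.
Expiry of referenced patent HD-477121:
  Base: filing + 24 years → 21 August 2024.
  Administrative Delay Adjustment: +116 days → 15 December 2024.
Terminal disclaimer: HD-208402 expires on the earlier of 24 February 2027 and 15 December 2024.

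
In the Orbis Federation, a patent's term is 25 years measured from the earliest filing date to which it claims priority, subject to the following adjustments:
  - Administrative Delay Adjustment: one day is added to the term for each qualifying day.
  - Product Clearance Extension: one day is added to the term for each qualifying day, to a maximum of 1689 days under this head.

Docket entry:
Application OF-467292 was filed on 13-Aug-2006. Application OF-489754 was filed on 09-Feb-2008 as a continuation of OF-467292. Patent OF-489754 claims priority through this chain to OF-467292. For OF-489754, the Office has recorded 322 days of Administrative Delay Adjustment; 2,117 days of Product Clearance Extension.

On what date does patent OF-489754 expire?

Earliest priority filing: 13 August 2006.
Base term: 13 August 2006 + 25 years → 13 August 2031.
Administrative Delay Adjustment: +322 days → 30 June 2032.
Product Clearance Extension: 2117 days claimed exceeds the 1689-day cap, so +1689 days → 13 February 2037.

February 13, 2037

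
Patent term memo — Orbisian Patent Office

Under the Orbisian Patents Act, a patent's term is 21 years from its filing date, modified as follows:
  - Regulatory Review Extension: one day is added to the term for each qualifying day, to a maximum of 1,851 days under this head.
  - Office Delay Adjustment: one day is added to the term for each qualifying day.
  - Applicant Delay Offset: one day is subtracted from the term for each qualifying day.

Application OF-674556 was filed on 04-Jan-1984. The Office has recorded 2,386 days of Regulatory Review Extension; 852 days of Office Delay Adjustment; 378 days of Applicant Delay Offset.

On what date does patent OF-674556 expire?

May 18, 2011

Base term: filing date + 21 years → 4 January 2005.
Regulatory Review Extension: 2386 days claimed exceeds the 1851-day cap, so +1851 days → 29 January 2010.
Office Delay Adjustment: +852 days → 30 May 2012.
Applicant Delay Offset: −378 days → 18 May 2011.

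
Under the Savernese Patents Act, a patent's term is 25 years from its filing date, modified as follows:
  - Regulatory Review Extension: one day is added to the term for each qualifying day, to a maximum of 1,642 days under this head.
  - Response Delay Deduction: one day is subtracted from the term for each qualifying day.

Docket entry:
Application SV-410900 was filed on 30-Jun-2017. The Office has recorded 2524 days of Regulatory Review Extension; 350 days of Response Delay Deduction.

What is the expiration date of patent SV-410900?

Base term: filing date + 25 years → 30 June 2042.
Regulatory Review Extension: 2524 days claimed exceeds the 1642-day cap, so +1642 days → 28 December 2046.
Response Delay Deduction: −350 days → 12 January 2046.

January 12, 2046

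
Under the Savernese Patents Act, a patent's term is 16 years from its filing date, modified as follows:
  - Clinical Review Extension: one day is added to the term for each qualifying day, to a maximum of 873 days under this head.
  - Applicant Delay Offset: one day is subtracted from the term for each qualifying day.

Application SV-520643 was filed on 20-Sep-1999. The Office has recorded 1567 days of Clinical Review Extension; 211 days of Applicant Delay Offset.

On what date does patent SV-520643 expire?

Base term: filing date + 16 years → 20 September 2015.
Clinical Review Extension: 1567 days claimed exceeds the 873-day cap, so +873 days → 9 February 2018.
Applicant Delay Offset: −211 days → 13 July 2017.

July 13, 2017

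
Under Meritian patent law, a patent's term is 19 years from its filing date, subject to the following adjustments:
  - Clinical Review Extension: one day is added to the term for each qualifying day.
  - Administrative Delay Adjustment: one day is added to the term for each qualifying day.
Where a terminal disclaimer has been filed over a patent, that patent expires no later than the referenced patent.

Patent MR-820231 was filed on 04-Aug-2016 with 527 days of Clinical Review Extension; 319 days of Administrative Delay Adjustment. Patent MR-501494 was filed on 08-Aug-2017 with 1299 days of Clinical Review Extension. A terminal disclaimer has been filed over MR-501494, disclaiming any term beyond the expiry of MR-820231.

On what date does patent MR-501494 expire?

November 27, 2037

Natural term of MR-501494:
  Base: filing + 19 years → 8 August 2036.
  Clinical Review Extension: +1299 days → 28 February 2040.
Expiry of referenced patent MR-820231:
  Base: filing + 19 years → 4 August 2035.
  Clinical Review Extension: +527 days → 12 January 2037.
  Administrative Delay Adjustment: +319 days → 27 November 2037.
Terminal disclaimer: MR-501494 expires on the earlier of 28 February 2040 and 27 November 2037.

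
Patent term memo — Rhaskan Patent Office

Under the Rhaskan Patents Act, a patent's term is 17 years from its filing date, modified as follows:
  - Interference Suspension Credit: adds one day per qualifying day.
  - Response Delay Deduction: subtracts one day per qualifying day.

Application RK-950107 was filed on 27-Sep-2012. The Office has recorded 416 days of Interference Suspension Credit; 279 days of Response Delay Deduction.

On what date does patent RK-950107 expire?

February 11, 2030

Base term: filing date + 17 years → 27 September 2029.
Interference Suspension Credit: +416 days → 17 November 2030.
Response Delay Deduction: −279 days → 11 February 2030.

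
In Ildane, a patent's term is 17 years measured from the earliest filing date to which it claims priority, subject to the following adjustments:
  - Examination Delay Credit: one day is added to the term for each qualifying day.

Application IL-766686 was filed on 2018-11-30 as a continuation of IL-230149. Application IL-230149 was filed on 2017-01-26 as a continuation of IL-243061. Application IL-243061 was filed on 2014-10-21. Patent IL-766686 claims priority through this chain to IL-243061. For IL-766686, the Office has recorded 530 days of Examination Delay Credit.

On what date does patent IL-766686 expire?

Earliest priority filing: 21 October 2014.
Base term: 21 October 2014 + 17 years → 21 October 2031.
Examination Delay Credit: +530 days → 3 April 2033.

2033-04-03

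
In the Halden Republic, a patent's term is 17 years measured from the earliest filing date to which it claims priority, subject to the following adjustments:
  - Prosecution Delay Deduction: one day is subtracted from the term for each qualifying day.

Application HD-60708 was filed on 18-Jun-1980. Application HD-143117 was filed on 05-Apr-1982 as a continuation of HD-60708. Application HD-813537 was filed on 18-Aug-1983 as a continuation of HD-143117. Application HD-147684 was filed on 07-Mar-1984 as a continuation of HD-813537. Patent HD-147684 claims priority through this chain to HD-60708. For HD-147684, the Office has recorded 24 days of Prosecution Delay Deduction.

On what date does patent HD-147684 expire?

May 25, 1997

Earliest priority filing: 18 June 1980.
Base term: 18 June 1980 + 17 years → 18 June 1997.
Prosecution Delay Deduction: −24 days → 25 May 1997.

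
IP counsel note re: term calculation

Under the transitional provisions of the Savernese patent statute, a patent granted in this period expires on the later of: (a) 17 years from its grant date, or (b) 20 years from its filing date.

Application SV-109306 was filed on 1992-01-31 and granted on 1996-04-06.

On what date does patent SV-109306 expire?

(a) grant + 17 years → 6 April 2013.
(b) filing + 20 years → 31 January 2012.
Later of the two: 6 April 2013.

2013-04-06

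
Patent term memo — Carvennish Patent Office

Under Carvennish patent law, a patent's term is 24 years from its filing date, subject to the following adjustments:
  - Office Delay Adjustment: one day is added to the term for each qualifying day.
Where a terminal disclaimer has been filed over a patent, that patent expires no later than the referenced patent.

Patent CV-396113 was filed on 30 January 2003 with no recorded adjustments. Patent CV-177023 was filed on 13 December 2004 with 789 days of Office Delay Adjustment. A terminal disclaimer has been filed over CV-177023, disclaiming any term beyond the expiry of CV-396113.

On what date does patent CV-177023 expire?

2027-01-30

Natural term of CV-177023:
  Base: filing + 24 years → 13 December 2028.
  Office Delay Adjustment: +789 days → 10 February 2031.
Expiry of referenced patent CV-396113:
  Base: filing + 24 years → 30 January 2027.
Terminal disclaimer: CV-177023 expires on the earlier of 10 February 2031 and 30 January 2027.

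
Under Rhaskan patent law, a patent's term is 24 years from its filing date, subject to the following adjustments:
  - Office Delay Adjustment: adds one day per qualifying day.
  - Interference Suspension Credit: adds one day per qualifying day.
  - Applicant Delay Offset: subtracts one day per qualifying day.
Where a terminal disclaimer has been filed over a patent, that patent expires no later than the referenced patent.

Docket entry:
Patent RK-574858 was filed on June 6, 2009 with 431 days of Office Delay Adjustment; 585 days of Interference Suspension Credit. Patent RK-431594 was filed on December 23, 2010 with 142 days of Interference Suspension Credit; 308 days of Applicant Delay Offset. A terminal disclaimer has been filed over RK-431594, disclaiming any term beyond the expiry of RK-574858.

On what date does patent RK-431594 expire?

Natural term of RK-431594:
  Base: filing + 24 years → 23 December 2034.
  Interference Suspension Credit: +142 days → 14 May 2035.
  Applicant Delay Offset: −308 days → 10 July 2034.
Expiry of referenced patent RK-574858:
  Base: filing + 24 years → 6 June 2033.
  Office Delay Adjustment: +431 days → 11 August 2034.
  Interference Suspension Credit: +585 days → 18 March 2036.
Terminal disclaimer: RK-431594 expires on the earlier of 10 July 2034 and 18 March 2036.

2034-07-10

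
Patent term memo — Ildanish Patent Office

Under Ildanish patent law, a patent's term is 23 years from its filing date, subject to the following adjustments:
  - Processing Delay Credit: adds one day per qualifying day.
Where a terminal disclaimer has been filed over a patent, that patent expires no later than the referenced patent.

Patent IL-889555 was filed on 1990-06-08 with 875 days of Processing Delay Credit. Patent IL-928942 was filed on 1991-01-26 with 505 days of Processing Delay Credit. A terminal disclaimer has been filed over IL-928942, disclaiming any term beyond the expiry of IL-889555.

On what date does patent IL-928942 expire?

Natural term of IL-928942:
  Base: filing + 23 years → 26 January 2014.
  Processing Delay Credit: +505 days → 15 June 2015.
Expiry of referenced patent IL-889555:
  Base: filing + 23 years → 8 June 2013.
  Processing Delay Credit: +875 days → 31 October 2015.
Terminal disclaimer: IL-928942 expires on the earlier of 15 June 2015 and 31 October 2015.

June 15, 2015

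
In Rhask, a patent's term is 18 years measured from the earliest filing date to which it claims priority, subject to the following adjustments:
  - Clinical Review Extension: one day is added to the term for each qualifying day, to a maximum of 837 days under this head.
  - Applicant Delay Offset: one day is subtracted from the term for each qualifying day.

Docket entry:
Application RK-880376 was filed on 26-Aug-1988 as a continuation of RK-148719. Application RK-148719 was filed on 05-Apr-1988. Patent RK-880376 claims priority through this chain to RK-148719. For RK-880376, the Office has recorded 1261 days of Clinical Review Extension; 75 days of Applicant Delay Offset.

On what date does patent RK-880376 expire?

Earliest priority filing: 5 April 1988.
Base term: 5 April 1988 + 18 years → 5 April 2006.
Clinical Review Extension: 1261 days claimed exceeds the 837-day cap, so +837 days → 20 July 2008.
Applicant Delay Offset: −75 days → 6 May 2008.

2008-05-06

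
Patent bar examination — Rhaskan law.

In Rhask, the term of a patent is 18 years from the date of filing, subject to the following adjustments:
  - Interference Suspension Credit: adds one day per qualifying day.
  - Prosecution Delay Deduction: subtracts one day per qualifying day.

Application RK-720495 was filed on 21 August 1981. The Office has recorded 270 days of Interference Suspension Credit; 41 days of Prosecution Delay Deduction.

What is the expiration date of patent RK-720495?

Base term: filing date + 18 years → 21 August 1999.
Interference Suspension Credit: +270 days → 17 May 2000.
Prosecution Delay Deduction: −41 days → 6 April 2000.

2000-04-06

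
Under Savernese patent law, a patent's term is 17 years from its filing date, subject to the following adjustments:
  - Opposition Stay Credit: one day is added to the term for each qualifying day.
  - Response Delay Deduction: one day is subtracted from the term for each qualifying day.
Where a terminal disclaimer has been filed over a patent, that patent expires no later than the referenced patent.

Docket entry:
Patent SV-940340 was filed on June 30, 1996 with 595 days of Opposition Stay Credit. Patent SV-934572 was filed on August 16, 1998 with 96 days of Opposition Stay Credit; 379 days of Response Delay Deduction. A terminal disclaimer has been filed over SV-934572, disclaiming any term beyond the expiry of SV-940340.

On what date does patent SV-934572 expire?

November 6, 2014

Natural term of SV-934572:
  Base: filing + 17 years → 16 August 2015.
  Opposition Stay Credit: +96 days → 20 November 2015.
  Response Delay Deduction: −379 days → 6 November 2014.
Expiry of referenced patent SV-940340:
  Base: filing + 17 years → 30 June 2013.
  Opposition Stay Credit: +595 days → 15 February 2015.
Terminal disclaimer: SV-934572 expires on the earlier of 6 November 2014 and 15 February 2015.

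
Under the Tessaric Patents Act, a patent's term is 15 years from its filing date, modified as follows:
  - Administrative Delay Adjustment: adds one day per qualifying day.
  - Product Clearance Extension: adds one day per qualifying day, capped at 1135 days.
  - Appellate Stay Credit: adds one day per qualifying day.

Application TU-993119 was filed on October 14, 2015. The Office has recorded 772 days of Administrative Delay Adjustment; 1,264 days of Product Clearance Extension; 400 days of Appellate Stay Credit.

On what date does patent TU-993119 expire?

Base term: filing date + 15 years → 14 October 2030.
Administrative Delay Adjustment: +772 days → 24 November 2032.
Product Clearance Extension: 1264 days claimed exceeds the 1135-day cap, so +1135 days → 3 January 2036.
Appellate Stay Credit: +400 days → 6 February 2037.

2037-02-06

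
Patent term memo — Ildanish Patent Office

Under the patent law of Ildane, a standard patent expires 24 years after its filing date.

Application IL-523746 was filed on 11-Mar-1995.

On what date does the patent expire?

2019-03-11

Filing date + 24 years → 11 March 2019.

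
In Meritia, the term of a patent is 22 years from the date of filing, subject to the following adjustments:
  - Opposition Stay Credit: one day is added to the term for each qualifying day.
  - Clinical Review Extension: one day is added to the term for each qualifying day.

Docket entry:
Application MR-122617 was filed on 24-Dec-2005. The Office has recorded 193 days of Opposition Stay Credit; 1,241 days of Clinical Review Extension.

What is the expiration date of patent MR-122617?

2031-11-27

Base term: filing date + 22 years → 24 December 2027.
Opposition Stay Credit: +193 days → 4 July 2028.
Clinical Review Extension: +1241 days → 27 November 2031.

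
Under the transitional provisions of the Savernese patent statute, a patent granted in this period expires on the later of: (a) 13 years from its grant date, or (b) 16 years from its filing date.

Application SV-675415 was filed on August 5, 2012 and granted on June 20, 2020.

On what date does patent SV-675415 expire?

2033-06-20

(a) grant + 13 years → 20 June 2033.
(b) filing + 16 years → 5 August 2028.
Later of the two: 20 June 2033.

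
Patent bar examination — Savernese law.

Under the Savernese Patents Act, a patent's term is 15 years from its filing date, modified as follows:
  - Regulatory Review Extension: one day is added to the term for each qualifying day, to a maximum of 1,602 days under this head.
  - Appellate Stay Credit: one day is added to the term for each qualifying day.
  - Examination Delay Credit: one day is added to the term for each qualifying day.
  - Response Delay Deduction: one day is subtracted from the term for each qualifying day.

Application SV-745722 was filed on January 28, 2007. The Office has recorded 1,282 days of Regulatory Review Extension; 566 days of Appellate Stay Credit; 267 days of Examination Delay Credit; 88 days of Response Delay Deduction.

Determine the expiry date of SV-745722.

2027-08-17

Base term: filing date + 15 years → 28 January 2022.
Regulatory Review Extension: 1282 days (within the 1602-day cap) → +1282 days → 2 August 2025.
Appellate Stay Credit: +566 days → 19 February 2027.
Examination Delay Credit: +267 days → 13 November 2027.
Response Delay Deduction: −88 days → 17 August 2027.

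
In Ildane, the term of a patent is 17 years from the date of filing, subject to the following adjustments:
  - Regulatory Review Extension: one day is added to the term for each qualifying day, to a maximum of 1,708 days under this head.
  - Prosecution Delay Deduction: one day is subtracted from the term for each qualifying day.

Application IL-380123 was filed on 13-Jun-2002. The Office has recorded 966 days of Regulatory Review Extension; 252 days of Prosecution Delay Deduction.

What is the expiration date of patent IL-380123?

May 27, 2021

Base term: filing date + 17 years → 13 June 2019.
Regulatory Review Extension: 966 days (within the 1708-day cap) → +966 days → 3 February 2022.
Prosecution Delay Deduction: −252 days → 27 May 2021.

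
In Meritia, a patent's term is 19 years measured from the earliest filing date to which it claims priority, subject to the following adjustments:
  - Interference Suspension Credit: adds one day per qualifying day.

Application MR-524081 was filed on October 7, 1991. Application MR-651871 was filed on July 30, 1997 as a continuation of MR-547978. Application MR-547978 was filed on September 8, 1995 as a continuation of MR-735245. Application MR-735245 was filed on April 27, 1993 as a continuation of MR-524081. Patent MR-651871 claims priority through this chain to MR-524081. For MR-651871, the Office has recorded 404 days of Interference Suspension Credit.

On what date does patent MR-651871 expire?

2011-11-15

Earliest priority filing: 7 October 1991.
Base term: 7 October 1991 + 19 years → 7 October 2010.
Interference Suspension Credit: +404 days → 15 November 2011.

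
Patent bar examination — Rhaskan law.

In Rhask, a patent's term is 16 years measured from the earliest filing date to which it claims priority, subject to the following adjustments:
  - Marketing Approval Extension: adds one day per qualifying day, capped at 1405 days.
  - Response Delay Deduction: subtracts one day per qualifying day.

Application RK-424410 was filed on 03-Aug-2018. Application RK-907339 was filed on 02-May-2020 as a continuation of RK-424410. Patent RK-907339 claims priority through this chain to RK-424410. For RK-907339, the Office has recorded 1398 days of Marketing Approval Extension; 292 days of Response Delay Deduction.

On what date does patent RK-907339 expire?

August 13, 2037

Earliest priority filing: 3 August 2018.
Base term: 3 August 2018 + 16 years → 3 August 2034.
Marketing Approval Extension: 1398 days (within the 1405-day cap) → +1398 days → 1 June 2038.
Response Delay Deduction: −292 days → 13 August 2037.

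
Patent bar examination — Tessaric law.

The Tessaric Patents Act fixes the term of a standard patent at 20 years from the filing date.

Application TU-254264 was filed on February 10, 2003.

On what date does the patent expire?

Filing date + 20 years → 10 February 2023.

February 10, 2023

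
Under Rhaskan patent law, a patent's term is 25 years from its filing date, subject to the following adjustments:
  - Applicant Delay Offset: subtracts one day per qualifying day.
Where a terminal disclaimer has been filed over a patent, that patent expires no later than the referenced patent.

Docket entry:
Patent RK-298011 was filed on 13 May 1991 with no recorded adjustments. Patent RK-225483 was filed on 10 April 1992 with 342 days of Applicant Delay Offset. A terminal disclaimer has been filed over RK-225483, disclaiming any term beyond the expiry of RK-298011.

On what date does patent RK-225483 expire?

2016-05-03

Natural term of RK-225483:
  Base: filing + 25 years → 10 April 2017.
  Applicant Delay Offset: −342 days → 3 May 2016.
Expiry of referenced patent RK-298011:
  Base: filing + 25 years → 13 May 2016.
Terminal disclaimer: RK-225483 expires on the earlier of 3 May 2016 and 13 May 2016.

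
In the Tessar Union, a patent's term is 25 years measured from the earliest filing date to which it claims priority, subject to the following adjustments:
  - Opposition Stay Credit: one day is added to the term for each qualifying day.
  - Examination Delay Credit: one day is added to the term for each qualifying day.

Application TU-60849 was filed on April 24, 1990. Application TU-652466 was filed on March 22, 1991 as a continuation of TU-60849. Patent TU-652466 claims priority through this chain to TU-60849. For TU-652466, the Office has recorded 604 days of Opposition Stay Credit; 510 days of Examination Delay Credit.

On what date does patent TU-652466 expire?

Earliest priority filing: 24 April 1990.
Base term: 24 April 1990 + 25 years → 24 April 2015.
Opposition Stay Credit: +604 days → 18 December 2016.
Examination Delay Credit: +510 days → 12 May 2018.

2018-05-12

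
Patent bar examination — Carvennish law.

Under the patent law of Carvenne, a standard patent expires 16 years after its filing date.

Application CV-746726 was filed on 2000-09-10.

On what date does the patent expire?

Filing date + 16 years → 10 September 2016.

September 10, 2016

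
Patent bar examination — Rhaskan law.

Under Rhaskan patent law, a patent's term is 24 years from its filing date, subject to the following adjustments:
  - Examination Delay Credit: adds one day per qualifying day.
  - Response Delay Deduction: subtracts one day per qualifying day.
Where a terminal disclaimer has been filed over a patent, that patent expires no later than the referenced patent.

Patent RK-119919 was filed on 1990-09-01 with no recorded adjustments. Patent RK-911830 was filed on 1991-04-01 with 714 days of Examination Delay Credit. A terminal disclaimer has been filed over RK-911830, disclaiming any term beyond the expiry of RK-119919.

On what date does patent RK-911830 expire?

2014-09-01

Natural term of RK-911830:
  Base: filing + 24 years → 1 April 2015.
  Examination Delay Credit: +714 days → 15 March 2017.
Expiry of referenced patent RK-119919:
  Base: filing + 24 years → 1 September 2014.
Terminal disclaimer: RK-911830 expires on the earlier of 15 March 2017 and 1 September 2014.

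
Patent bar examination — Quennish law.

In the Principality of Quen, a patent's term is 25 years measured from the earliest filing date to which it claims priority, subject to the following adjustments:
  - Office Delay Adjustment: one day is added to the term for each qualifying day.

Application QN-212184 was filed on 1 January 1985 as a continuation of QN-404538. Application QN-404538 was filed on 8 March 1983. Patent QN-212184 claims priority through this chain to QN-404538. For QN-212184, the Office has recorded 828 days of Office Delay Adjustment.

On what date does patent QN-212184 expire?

Earliest priority filing: 8 March 1983.
Base term: 8 March 1983 + 25 years → 8 March 2008.
Office Delay Adjustment: +828 days → 14 June 2010.

2010-06-14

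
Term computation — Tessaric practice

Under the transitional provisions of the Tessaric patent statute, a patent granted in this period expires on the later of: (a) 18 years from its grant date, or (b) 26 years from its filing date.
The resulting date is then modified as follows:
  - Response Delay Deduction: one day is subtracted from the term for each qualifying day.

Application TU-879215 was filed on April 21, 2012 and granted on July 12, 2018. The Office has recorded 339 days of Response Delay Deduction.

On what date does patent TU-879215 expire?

(a) grant + 18 years → 12 July 2036.
(b) filing + 26 years → 21 April 2038.
Later of the two: 21 April 2038.
Response Delay Deduction: −339 days → 17 May 2037.

2037-05-17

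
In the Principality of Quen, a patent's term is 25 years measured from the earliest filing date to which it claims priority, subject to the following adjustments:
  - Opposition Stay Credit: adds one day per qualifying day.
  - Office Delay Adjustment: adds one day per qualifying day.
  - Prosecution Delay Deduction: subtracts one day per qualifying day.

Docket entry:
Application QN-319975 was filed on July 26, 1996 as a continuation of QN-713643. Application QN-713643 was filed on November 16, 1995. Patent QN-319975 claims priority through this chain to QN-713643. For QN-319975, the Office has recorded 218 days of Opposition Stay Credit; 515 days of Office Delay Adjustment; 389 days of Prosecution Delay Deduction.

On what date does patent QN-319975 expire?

Earliest priority filing: 16 November 1995.
Base term: 16 November 1995 + 25 years → 16 November 2020.
Opposition Stay Credit: +218 days → 22 June 2021.
Office Delay Adjustment: +515 days → 19 November 2022.
Prosecution Delay Deduction: −389 days → 26 October 2021.

2021-10-26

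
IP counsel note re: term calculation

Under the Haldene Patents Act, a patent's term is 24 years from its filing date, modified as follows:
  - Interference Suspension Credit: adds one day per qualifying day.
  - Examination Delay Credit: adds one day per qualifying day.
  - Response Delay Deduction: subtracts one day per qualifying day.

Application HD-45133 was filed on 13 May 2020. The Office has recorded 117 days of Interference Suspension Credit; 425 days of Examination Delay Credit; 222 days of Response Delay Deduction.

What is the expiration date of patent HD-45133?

Base term: filing date + 24 years → 13 May 2044.
Interference Suspension Credit: +117 days → 7 September 2044.
Examination Delay Credit: +425 days → 6 November 2045.
Response Delay Deduction: −222 days → 29 March 2045.

March 29, 2045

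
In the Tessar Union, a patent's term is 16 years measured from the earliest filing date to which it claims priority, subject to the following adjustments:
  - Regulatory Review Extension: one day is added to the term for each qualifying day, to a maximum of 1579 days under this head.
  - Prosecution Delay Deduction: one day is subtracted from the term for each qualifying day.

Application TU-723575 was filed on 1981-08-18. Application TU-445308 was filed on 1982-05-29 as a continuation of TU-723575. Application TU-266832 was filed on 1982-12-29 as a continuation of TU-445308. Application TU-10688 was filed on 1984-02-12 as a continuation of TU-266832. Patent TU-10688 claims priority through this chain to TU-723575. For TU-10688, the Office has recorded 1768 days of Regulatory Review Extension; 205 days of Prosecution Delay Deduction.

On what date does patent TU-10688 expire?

Earliest priority filing: 18 August 1981.
Base term: 18 August 1981 + 16 years → 18 August 1997.
Regulatory Review Extension: 1768 days claimed exceeds the 1579-day cap, so +1579 days → 14 December 2001.
Prosecution Delay Deduction: −205 days → 23 May 2001.

2001-05-23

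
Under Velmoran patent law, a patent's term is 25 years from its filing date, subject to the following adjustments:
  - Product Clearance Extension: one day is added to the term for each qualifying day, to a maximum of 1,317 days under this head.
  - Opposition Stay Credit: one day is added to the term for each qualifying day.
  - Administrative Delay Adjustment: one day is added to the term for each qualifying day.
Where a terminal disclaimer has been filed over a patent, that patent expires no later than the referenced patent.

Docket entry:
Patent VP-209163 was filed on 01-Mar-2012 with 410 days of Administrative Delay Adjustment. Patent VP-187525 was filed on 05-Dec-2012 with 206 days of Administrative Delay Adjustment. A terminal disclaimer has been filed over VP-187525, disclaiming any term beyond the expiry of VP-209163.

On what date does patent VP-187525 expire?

Natural term of VP-187525:
  Base: filing + 25 years → 5 December 2037.
  Administrative Delay Adjustment: +206 days → 29 June 2038.
Expiry of referenced patent VP-209163:
  Base: filing + 25 years → 1 March 2037.
  Administrative Delay Adjustment: +410 days → 15 April 2038.
Terminal disclaimer: VP-187525 expires on the earlier of 29 June 2038 and 15 April 2038.

April 15, 2038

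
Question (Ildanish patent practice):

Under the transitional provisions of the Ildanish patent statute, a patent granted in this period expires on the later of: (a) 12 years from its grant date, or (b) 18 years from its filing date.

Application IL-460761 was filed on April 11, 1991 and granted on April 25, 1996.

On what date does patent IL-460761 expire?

April 11, 2009

(a) grant + 12 years → 25 April 2008.
(b) filing + 18 years → 11 April 2009.
Later of the two: 11 April 2009.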